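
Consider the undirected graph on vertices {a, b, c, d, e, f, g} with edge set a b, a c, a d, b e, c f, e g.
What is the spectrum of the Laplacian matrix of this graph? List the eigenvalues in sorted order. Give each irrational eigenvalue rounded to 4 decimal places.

With the vertex order [a, b, c, d, e, f, g], the degrees are [3, 2, 2, 1, 2, 1, 1], giving D = diag(3, 2, 2, 1, 2, 1, 1) and L = D - A. The multiplicity of 0 as a Laplacian eigenvalue equals the number of connected components. The single zero eigenvalue shows the graph is connected. The eigenvalues sum to 12, which equals trace(L) = 2|E|.

[0, 0.2603, 0.6262, 1.4055, 2.2742, 3.0996, 4.3342]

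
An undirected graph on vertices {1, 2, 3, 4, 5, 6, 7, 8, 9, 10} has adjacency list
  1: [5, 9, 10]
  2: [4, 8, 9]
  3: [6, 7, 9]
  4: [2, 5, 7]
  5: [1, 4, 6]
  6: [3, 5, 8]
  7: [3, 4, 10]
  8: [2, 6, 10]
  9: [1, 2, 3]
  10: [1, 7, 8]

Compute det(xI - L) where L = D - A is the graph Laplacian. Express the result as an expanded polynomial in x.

Each diagonal entry of L is the vertex degree and each off-diagonal entry is -1 where an edge is present, 0 otherwise; in the order [1, 2, 3, 4, 5, 6, 7, 8, 9, 10] the diagonal is [3, 3, 3, 3, 3, 3, 3, 3, 3, 3]. Computing det(xI - L) by cofactor expansion (or equivalently via sum-over-permutations) gives x^10 - 30x^9 + 390x^8 - 2880x^7 + 13305x^6 - 39882x^5 + 77640x^4 - 94800x^3 + 66000x^2 - 20000x. The constant term is 0 because L is singular (the all-ones vector lies in its kernel). The eigenvalues sum to 30, which equals trace(L) = 2|E|.

x^10 - 30x^9 + 390x^8 - 2880x^7 + 13305x^6 - 39882x^5 + 77640x^4 - 94800x^3 + 66000x^2 - 20000x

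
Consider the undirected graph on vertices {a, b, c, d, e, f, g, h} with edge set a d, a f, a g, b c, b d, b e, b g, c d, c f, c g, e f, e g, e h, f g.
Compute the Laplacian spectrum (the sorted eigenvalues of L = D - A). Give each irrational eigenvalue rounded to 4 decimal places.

Each diagonal entry of L is the vertex degree and each off-diagonal entry is -1 where an edge is present, 0 otherwise; in the order [a, b, c, d, e, f, g, h] the diagonal is [3, 4, 4, 3, 4, 4, 5, 1]. L is symmetric positive semidefinite, so every eigenvalue is real and nonnegative.

[0, 0.8175, 2.7491, 2.8470, 4.1908, 4.9185, 6.0445, 6.4326]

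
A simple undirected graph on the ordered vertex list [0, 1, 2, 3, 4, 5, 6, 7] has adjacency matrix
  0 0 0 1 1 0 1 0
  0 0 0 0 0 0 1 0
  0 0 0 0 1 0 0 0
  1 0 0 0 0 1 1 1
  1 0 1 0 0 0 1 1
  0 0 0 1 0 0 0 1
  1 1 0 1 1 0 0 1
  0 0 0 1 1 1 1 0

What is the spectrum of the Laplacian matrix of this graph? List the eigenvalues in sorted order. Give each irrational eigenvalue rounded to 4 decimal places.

[0, 0.7686, 0.9651, 2.0459, 3.7515, 4.4114, 5.8469, 6.2106]

With the vertex order [0, 1, 2, 3, 4, 5, 6, 7], the degrees are [3, 1, 1, 4, 4, 2, 5, 4], giving D = diag(3, 1, 1, 4, 4, 2, 5, 4) and L = D - A. Since every row of L sums to 0, the all-ones vector is in the kernel and 0 is an eigenvalue. The single zero eigenvalue shows the graph is connected. The largest eigenvalue, 6.2106, is at most the vertex count 8.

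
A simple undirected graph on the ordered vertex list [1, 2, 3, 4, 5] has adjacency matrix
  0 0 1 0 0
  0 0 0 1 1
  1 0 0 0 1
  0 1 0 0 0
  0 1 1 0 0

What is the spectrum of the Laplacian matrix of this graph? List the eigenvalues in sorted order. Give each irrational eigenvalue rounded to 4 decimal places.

[0, 0.3820, 1.3820, 2.6180, 3.6180]

Reading degrees in the order [1, 2, 3, 4, 5] gives [1, 2, 2, 1, 2]; set D = diag(1, 2, 2, 1, 2) and form L = D - A. The multiplicity of 0 as a Laplacian eigenvalue equals the number of connected components. The single zero eigenvalue shows the graph is connected. By the matrix-tree theorem the graph has (1/5) * product of the nonzero eigenvalues = 1 spanning tree.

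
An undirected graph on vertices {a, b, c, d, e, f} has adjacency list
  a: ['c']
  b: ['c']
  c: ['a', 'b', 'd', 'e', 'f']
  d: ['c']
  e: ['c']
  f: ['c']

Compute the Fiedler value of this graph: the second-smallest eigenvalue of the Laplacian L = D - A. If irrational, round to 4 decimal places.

1

Each diagonal entry of L is the vertex degree and each off-diagonal entry is -1 where an edge is present, 0 otherwise; in the order [a, b, c, d, e, f] the diagonal is [1, 1, 5, 1, 1, 1]. The sorted Laplacian eigenvalues are [0, 1, 1, 1, 1, 6]; the algebraic connectivity is the second entry, 1. The largest eigenvalue, 6, is at most the vertex count 6. There is one zero in the spectrum, matching the 1 component.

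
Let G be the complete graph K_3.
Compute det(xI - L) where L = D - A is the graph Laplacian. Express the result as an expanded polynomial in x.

The graph has 3 vertices and degree multiset [2, 2, 2]; D is the diagonal matrix of degrees and L = D - A. The eigenvalues of L are [0, 3, 3]; the characteristic polynomial is the product of (x - lambda_i), which multiplies out to x^3 - 6x^2 + 9x. The coefficient of x^2 equals -trace(L) = -6, matching the sum of degrees. The largest eigenvalue, 3, is at most the vertex count 3. There is one zero in the spectrum, matching the 1 component.

x^3 - 6x^2 + 9x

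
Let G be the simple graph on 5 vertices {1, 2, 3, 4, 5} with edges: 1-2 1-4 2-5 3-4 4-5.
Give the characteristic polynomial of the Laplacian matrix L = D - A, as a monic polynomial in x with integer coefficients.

x^5 - 10x^4 + 34x^3 - 46x^2 + 20x

With the vertex order [1, 2, 3, 4, 5], the degrees are [2, 2, 1, 3, 2], giving D = diag(2, 2, 1, 3, 2) and L = D - A. Computing det(xI - L) by cofactor expansion (or equivalently via sum-over-permutations) gives x^5 - 10x^4 + 34x^3 - 46x^2 + 20x. Since p(0) = det(-L) = 0, x divides p(x).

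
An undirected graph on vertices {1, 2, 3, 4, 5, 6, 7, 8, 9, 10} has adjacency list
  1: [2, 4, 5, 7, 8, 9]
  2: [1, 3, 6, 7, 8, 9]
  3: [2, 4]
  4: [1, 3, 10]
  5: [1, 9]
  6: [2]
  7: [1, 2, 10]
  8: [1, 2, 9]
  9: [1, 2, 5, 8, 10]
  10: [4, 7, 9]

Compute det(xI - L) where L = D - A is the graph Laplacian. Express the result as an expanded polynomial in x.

x^10 - 34x^9 + 490x^8 - 3916x^7 + 19072x^6 - 58558x^5 + 113080x^4 - 132088x^3 + 84416x^2 - 22400x

Each diagonal entry of L is the vertex degree and each off-diagonal entry is -1 where an edge is present, 0 otherwise; in the order [1, 2, 3, 4, 5, 6, 7, 8, 9, 10] the diagonal is [6, 6, 2, 3, 2, 1, 3, 3, 5, 3]. L has integer entries, so p(x) = det(xI - L) has integer coefficients. Expanding the determinant yields x^10 - 34x^9 + 490x^8 - 3916x^7 + 19072x^6 - 58558x^5 + 113080x^4 - 132088x^3 + 84416x^2 - 22400x. The constant term is 0 because L is singular (the all-ones vector lies in its kernel). The eigenvalues sum to 34, which equals trace(L) = 2|E|.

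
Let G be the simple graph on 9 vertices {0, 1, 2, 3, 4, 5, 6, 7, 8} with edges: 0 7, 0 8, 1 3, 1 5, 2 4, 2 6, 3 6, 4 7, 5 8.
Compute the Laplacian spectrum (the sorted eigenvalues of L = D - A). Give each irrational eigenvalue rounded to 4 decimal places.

Reading degrees in the order [0, 1, 2, 3, 4, 5, 6, 7, 8] gives [2, 2, 2, 2, 2, 2, 2, 2, 2]; set D = diag(2, 2, 2, 2, 2, 2, 2, 2, 2) and form L = D - A. Diagonalising L (or applying a numerical eigensolver to the 9x9 matrix) gives the spectrum above. The single zero eigenvalue shows the graph is connected. By the matrix-tree theorem the graph has (1/9) * product of the nonzero eigenvalues = 9 spanning trees.

[0, 0.4679, 0.4679, 1.6527, 1.6527, 3, 3, 3.8794, 3.8794]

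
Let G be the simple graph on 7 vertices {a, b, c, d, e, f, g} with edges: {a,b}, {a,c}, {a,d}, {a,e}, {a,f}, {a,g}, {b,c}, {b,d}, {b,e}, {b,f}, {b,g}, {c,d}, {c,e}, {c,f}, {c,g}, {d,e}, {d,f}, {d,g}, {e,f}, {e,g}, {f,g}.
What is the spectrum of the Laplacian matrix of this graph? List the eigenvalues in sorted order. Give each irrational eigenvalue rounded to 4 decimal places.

Each diagonal entry of L is the vertex degree and each off-diagonal entry is -1 where an edge is present, 0 otherwise; in the order [a, b, c, d, e, f, g] the diagonal is [6, 6, 6, 6, 6, 6, 6]. The multiplicity of 0 as a Laplacian eigenvalue equals the number of connected components. The single zero eigenvalue shows the graph is connected. The largest eigenvalue, 7, is at most the vertex count 7. There is one zero in the spectrum, matching the 1 component.

[0, 7, 7, 7, 7, 7, 7]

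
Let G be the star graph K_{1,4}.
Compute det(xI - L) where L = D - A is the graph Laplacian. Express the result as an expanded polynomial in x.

x^5 - 8x^4 + 18x^3 - 16x^2 + 5x

The graph has 5 vertices and degree multiset [4, 1, 1, 1, 1]; D is the diagonal matrix of degrees and L = D - A. The eigenvalues of L are [0, 1, 1, 1, 5]; the characteristic polynomial is the product of (x - lambda_i), which multiplies out to x^5 - 8x^4 + 18x^3 - 16x^2 + 5x. The constant term is 0 because L is singular (the all-ones vector lies in its kernel). The largest eigenvalue, 5, is at most the vertex count 5.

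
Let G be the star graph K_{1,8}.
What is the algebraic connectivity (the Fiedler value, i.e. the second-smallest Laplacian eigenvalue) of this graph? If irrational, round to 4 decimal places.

1

The graph has 9 vertices and degree multiset [8, 1, 1, 1, 1, 1, 1, 1, 1]; D is the diagonal matrix of degrees and L = D - A. The smallest Laplacian eigenvalue is always 0. The next one, lambda_2 = 1, measures how hard the graph is to disconnect: larger values mean better connectivity.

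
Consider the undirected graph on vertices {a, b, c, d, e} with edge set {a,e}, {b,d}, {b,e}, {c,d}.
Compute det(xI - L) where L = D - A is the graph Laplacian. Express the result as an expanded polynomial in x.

Reading degrees in the order [a, b, c, d, e] gives [1, 2, 1, 2, 2]; set D = diag(1, 2, 1, 2, 2) and form L = D - A. Computing det(xI - L) by cofactor expansion (or equivalently via sum-over-permutations) gives x^5 - 8x^4 + 21x^3 - 20x^2 + 5x. Since p(0) = det(-L) = 0, x divides p(x).

x^5 - 8x^4 + 21x^3 - 20x^2 + 5x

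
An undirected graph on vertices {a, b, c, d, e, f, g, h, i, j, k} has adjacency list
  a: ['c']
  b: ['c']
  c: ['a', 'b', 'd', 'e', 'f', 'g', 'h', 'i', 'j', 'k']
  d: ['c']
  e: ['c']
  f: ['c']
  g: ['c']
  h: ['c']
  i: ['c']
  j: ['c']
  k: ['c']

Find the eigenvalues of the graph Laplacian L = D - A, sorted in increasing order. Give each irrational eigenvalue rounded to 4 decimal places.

[0, 1, 1, 1, 1, 1, 1, 1, 1, 1, 11]

Each diagonal entry of L is the vertex degree and each off-diagonal entry is -1 where an edge is present, 0 otherwise; in the order [a, b, c, d, e, f, g, h, i, j, k] the diagonal is [1, 1, 10, 1, 1, 1, 1, 1, 1, 1, 1]. Diagonalising L (or applying a numerical eigensolver to the 11x11 matrix) gives the spectrum above. The single zero eigenvalue shows the graph is connected. By the matrix-tree theorem the graph has (1/11) * product of the nonzero eigenvalues = 1 spanning tree.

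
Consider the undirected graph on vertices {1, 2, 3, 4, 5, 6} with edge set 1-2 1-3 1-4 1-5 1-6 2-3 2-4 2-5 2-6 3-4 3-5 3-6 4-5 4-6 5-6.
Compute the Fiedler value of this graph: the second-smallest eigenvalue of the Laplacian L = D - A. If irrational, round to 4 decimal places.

Each diagonal entry of L is the vertex degree and each off-diagonal entry is -1 where an edge is present, 0 otherwise; in the order [1, 2, 3, 4, 5, 6] the diagonal is [5, 5, 5, 5, 5, 5]. The sorted Laplacian eigenvalues are [0, 6, 6, 6, 6, 6]; the algebraic connectivity is the second entry, 6. The largest eigenvalue, 6, is at most the vertex count 6.

6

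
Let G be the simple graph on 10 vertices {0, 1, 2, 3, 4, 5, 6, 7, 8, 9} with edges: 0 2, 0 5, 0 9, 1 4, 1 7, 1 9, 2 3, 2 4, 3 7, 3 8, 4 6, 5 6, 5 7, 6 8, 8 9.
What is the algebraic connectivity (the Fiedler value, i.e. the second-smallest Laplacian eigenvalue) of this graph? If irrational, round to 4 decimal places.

Each diagonal entry of L is the vertex degree and each off-diagonal entry is -1 where an edge is present, 0 otherwise; in the order [0, 1, 2, 3, 4, 5, 6, 7, 8, 9] the diagonal is [3, 3, 3, 3, 3, 3, 3, 3, 3, 3]. The smallest Laplacian eigenvalue is always 0. The next one, lambda_2 = 2, measures how hard the graph is to disconnect: larger values mean better connectivity. By the matrix-tree theorem the graph has (1/10) * product of the nonzero eigenvalues = 2000 spanning trees. The eigenvalues sum to 30, which equals trace(L) = 2|E|.

2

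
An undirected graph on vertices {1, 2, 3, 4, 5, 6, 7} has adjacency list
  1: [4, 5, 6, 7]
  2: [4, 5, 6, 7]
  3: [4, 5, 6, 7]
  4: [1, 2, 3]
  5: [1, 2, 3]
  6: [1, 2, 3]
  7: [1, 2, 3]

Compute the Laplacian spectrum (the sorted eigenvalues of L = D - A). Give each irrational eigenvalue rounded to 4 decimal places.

[0, 3, 3, 3, 4, 4, 7]

Each diagonal entry of L is the vertex degree and each off-diagonal entry is -1 where an edge is present, 0 otherwise; in the order [1, 2, 3, 4, 5, 6, 7] the diagonal is [4, 4, 4, 3, 3, 3, 3]. L is symmetric positive semidefinite, so every eigenvalue is real and nonnegative. By the matrix-tree theorem the graph has (1/7) * product of the nonzero eigenvalues = 432 spanning trees.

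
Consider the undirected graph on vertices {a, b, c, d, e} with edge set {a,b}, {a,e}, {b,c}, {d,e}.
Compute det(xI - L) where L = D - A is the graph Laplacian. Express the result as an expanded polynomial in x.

x^5 - 8x^4 + 21x^3 - 20x^2 + 5x

Each diagonal entry of L is the vertex degree and each off-diagonal entry is -1 where an edge is present, 0 otherwise; in the order [a, b, c, d, e] the diagonal is [2, 2, 1, 1, 2]. Computing det(xI - L) by cofactor expansion (or equivalently via sum-over-permutations) gives x^5 - 8x^4 + 21x^3 - 20x^2 + 5x. Since p(0) = det(-L) = 0, x divides p(x).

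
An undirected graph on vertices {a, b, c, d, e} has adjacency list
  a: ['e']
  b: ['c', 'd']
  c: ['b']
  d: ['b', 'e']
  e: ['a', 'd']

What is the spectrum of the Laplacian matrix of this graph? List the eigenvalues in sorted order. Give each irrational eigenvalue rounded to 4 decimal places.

With the vertex order [a, b, c, d, e], the degrees are [1, 2, 1, 2, 2], giving D = diag(1, 2, 1, 2, 2) and L = D - A. Since every row of L sums to 0, the all-ones vector is in the kernel and 0 is an eigenvalue. The largest eigenvalue, 3.6180, is at most the vertex count 5. The eigenvalues sum to 8, which equals trace(L) = 2|E|.

[0, 0.3820, 1.3820, 2.6180, 3.6180]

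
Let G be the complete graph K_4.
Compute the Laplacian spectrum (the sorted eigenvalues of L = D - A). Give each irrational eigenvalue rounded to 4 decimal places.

[0, 4, 4, 4]

The graph has 4 vertices and degree multiset [3, 3, 3, 3]; D is the diagonal matrix of degrees and L = D - A. Since every row of L sums to 0, the all-ones vector is in the kernel and 0 is an eigenvalue. There is one zero in the spectrum, matching the 1 component. The largest eigenvalue, 4, is at most the vertex count 4.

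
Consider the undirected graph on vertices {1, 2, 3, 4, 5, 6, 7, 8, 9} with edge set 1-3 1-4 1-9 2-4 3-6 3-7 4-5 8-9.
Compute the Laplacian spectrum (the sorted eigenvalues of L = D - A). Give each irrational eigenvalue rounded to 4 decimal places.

[0, 0.2679, 0.3446, 1, 1, 1.7892, 3, 3.7321, 4.8662]

Each diagonal entry of L is the vertex degree and each off-diagonal entry is -1 where an edge is present, 0 otherwise; in the order [1, 2, 3, 4, 5, 6, 7, 8, 9] the diagonal is [3, 1, 3, 3, 1, 1, 1, 1, 2]. The multiplicity of 0 as a Laplacian eigenvalue equals the number of connected components. The single zero eigenvalue shows the graph is connected. By the matrix-tree theorem the graph has (1/9) * product of the nonzero eigenvalues = 1 spanning tree. The largest eigenvalue, 4.8662, is at most the vertex count 9.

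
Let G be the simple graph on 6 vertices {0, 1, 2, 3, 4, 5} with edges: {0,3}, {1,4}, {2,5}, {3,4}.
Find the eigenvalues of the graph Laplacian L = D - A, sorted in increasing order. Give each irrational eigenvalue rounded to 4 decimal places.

With the vertex order [0, 1, 2, 3, 4, 5], the degrees are [1, 1, 1, 2, 2, 1], giving D = diag(1, 1, 1, 2, 2, 1) and L = D - A. L is symmetric positive semidefinite, so every eigenvalue is real and nonnegative. The 2 zero eigenvalues correspond to the 2 connected components. There are 2 zeros in the spectrum, matching the 2 components. The largest eigenvalue, 3.4142, is at most the vertex count 6.

[0, 0, 0.5858, 2, 2, 3.4142]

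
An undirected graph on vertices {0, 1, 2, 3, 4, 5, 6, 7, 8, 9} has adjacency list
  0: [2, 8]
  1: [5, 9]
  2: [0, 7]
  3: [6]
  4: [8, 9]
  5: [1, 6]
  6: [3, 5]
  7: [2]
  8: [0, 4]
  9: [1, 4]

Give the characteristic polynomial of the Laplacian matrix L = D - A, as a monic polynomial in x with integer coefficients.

x^10 - 18x^9 + 136x^8 - 560x^7 + 1365x^6 - 2002x^5 + 1716x^4 - 792x^3 + 165x^2 - 10x

Reading degrees in the order [0, 1, 2, 3, 4, 5, 6, 7, 8, 9] gives [2, 2, 2, 1, 2, 2, 2, 1, 2, 2]; set D = diag(2, 2, 2, 1, 2, 2, 2, 1, 2, 2) and form L = D - A. L has integer entries, so p(x) = det(xI - L) has integer coefficients. Expanding the determinant yields x^10 - 18x^9 + 136x^8 - 560x^7 + 1365x^6 - 2002x^5 + 1716x^4 - 792x^3 + 165x^2 - 10x. The coefficient of x^9 equals -trace(L) = -18, matching the sum of degrees.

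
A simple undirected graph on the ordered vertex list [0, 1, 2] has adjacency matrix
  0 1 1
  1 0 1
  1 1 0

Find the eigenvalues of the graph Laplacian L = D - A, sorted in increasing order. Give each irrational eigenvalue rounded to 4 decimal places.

With the vertex order [0, 1, 2], the degrees are [2, 2, 2], giving D = diag(2, 2, 2) and L = D - A. The multiplicity of 0 as a Laplacian eigenvalue equals the number of connected components.

[0, 3, 3]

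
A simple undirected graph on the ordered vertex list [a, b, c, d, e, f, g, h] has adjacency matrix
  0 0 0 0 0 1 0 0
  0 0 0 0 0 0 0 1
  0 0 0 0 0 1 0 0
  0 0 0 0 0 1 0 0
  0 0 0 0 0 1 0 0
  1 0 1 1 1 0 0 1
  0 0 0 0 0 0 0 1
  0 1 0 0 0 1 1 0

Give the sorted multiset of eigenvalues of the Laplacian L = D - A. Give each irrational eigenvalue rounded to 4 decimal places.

Each diagonal entry of L is the vertex degree and each off-diagonal entry is -1 where an edge is present, 0 otherwise; in the order [a, b, c, d, e, f, g, h] the diagonal is [1, 1, 1, 1, 1, 5, 1, 3]. Diagonalising L (or applying a numerical eigensolver to the 8x8 matrix) gives the spectrum above. The single zero eigenvalue shows the graph is connected. There is one zero in the spectrum, matching the 1 component.

[0, 0.3738, 1, 1, 1, 1, 3.4849, 6.1413]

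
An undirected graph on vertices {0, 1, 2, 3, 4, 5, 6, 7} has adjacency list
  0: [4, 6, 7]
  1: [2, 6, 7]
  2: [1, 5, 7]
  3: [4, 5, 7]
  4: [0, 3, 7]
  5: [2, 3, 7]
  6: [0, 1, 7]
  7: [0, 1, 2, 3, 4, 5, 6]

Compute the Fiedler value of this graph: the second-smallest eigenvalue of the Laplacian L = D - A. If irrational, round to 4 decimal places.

Each diagonal entry of L is the vertex degree and each off-diagonal entry is -1 where an edge is present, 0 otherwise; in the order [0, 1, 2, 3, 4, 5, 6, 7] the diagonal is [3, 3, 3, 3, 3, 3, 3, 7]. The sorted Laplacian eigenvalues are [0, 1.7530, 1.7530, 3.4450, 3.4450, 4.8019, 4.8019, 8]; the algebraic connectivity is the second entry, 1.7530. The largest eigenvalue, 8, is at most the vertex count 8. By the matrix-tree theorem the graph has (1/8) * product of the nonzero eigenvalues = 841 spanning trees.

1.7530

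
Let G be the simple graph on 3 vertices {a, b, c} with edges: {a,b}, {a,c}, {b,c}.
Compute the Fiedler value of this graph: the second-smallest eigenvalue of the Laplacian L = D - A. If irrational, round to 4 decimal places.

3

Reading degrees in the order [a, b, c] gives [2, 2, 2]; set D = diag(2, 2, 2) and form L = D - A. The sorted Laplacian eigenvalues are [0, 3, 3]; the algebraic connectivity is the second entry, 3.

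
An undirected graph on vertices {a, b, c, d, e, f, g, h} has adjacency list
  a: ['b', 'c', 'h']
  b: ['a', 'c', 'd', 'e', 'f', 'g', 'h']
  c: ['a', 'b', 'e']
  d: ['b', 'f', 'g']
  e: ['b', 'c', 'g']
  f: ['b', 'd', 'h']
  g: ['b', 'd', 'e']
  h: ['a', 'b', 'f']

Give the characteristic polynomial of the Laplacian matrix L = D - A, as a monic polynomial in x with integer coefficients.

x^8 - 28x^7 + 322x^6 - 1974x^5 + 6965x^4 - 14126x^3 + 15225x^2 - 6728x

Reading degrees in the order [a, b, c, d, e, f, g, h] gives [3, 7, 3, 3, 3, 3, 3, 3]; set D = diag(3, 7, 3, 3, 3, 3, 3, 3) and form L = D - A. Computing det(xI - L) by cofactor expansion (or equivalently via sum-over-permutations) gives x^8 - 28x^7 + 322x^6 - 1974x^5 + 6965x^4 - 14126x^3 + 15225x^2 - 6728x. The constant term is 0 because L is singular (the all-ones vector lies in its kernel). The largest eigenvalue, 8, is at most the vertex count 8.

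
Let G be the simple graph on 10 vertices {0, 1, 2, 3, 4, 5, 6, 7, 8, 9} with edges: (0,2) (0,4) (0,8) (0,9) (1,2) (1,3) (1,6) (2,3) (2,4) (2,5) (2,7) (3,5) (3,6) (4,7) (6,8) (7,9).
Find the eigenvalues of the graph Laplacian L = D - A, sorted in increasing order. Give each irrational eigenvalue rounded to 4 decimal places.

[0, 0.8821, 1.3419, 2.2232, 2.3584, 3.5515, 4.1368, 4.9488, 5.3150, 7.2423]

With the vertex order [0, 1, 2, 3, 4, 5, 6, 7, 8, 9], the degrees are [4, 3, 6, 4, 3, 2, 3, 3, 2, 2], giving D = diag(4, 3, 6, 4, 3, 2, 3, 3, 2, 2) and L = D - A. Since every row of L sums to 0, the all-ones vector is in the kernel and 0 is an eigenvalue. The single zero eigenvalue shows the graph is connected. The largest eigenvalue, 7.2423, is at most the vertex count 10.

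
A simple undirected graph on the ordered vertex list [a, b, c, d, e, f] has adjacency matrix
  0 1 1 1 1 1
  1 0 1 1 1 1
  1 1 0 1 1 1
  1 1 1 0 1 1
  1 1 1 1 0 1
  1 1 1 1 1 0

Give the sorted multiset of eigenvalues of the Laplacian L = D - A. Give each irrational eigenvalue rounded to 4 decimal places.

[0, 6, 6, 6, 6, 6]

Reading degrees in the order [a, b, c, d, e, f] gives [5, 5, 5, 5, 5, 5]; set D = diag(5, 5, 5, 5, 5, 5) and form L = D - A. L is symmetric positive semidefinite, so every eigenvalue is real and nonnegative. There is one zero in the spectrum, matching the 1 component. By the matrix-tree theorem the graph has (1/6) * product of the nonzero eigenvalues = 1296 spanning trees.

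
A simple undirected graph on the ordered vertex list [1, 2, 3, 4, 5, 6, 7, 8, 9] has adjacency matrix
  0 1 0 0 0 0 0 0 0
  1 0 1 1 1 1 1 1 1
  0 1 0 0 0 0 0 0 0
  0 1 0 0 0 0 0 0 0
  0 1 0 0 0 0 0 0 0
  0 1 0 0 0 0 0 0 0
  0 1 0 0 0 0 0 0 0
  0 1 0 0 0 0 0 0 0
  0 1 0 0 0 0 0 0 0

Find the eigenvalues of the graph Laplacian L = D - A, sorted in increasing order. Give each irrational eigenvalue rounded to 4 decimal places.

With the vertex order [1, 2, 3, 4, 5, 6, 7, 8, 9], the degrees are [1, 8, 1, 1, 1, 1, 1, 1, 1], giving D = diag(1, 8, 1, 1, 1, 1, 1, 1, 1) and L = D - A. Since every row of L sums to 0, the all-ones vector is in the kernel and 0 is an eigenvalue. By the matrix-tree theorem the graph has (1/9) * product of the nonzero eigenvalues = 1 spanning tree.

[0, 1, 1, 1, 1, 1, 1, 1, 9]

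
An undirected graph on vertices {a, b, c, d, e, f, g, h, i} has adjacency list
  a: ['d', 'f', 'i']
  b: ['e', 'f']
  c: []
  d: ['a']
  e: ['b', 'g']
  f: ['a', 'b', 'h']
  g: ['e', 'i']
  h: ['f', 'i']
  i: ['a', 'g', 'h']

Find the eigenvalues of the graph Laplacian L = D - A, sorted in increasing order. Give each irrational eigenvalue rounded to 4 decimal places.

Reading degrees in the order [a, b, c, d, e, f, g, h, i] gives [3, 2, 0, 1, 2, 3, 2, 2, 3]; set D = diag(3, 2, 0, 1, 2, 3, 2, 2, 3) and form L = D - A. L is symmetric positive semidefinite, so every eigenvalue is real and nonnegative. The 2 zero eigenvalues correspond to the 2 connected components. There are 2 zeros in the spectrum, matching the 2 components. The eigenvalues sum to 18, which equals trace(L) = 2|E|.

[0, 0, 0.5858, 1.1392, 1.3820, 2.7459, 3.4142, 3.6180, 5.1149]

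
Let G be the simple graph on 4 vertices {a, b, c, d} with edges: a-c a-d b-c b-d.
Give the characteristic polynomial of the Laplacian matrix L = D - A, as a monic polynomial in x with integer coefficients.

With the vertex order [a, b, c, d], the degrees are [2, 2, 2, 2], giving D = diag(2, 2, 2, 2) and L = D - A. Computing det(xI - L) by cofactor expansion (or equivalently via sum-over-permutations) gives x^4 - 8x^3 + 20x^2 - 16x. Since p(0) = det(-L) = 0, x divides p(x). The eigenvalues sum to 8, which equals trace(L) = 2|E|.

x^4 - 8x^3 + 20x^2 - 16x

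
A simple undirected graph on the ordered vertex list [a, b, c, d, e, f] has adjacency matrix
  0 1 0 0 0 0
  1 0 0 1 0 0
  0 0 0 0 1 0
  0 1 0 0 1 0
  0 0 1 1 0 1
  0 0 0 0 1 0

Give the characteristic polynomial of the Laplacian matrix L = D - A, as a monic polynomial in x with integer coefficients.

x^6 - 10x^5 + 35x^4 - 52x^3 + 32x^2 - 6x

Each diagonal entry of L is the vertex degree and each off-diagonal entry is -1 where an edge is present, 0 otherwise; in the order [a, b, c, d, e, f] the diagonal is [1, 2, 1, 2, 3, 1]. Computing det(xI - L) by cofactor expansion (or equivalently via sum-over-permutations) gives x^6 - 10x^5 + 35x^4 - 52x^3 + 32x^2 - 6x. The constant term is 0 because L is singular (the all-ones vector lies in its kernel).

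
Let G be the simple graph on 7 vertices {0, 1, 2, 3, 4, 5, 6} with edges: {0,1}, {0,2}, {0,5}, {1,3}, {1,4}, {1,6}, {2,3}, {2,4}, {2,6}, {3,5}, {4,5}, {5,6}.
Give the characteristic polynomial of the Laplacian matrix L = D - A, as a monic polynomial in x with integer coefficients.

With the vertex order [0, 1, 2, 3, 4, 5, 6], the degrees are [3, 4, 4, 3, 3, 4, 3], giving D = diag(3, 4, 4, 3, 3, 4, 3) and L = D - A. L has integer entries, so p(x) = det(xI - L) has integer coefficients. Expanding the determinant yields x^7 - 24x^6 + 234x^5 - 1192x^4 + 3357x^3 - 4968x^2 + 3024x. The coefficient of x^6 equals -trace(L) = -24, matching the sum of degrees. There is one zero in the spectrum, matching the 1 component. The largest eigenvalue, 7, is at most the vertex count 7.

x^7 - 24x^6 + 234x^5 - 1192x^4 + 3357x^3 - 4968x^2 + 3024x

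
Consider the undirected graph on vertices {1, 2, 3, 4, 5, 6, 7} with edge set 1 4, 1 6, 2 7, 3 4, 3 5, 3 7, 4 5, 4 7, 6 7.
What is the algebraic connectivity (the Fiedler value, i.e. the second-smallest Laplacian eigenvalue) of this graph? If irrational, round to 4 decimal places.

With the vertex order [1, 2, 3, 4, 5, 6, 7], the degrees are [2, 1, 3, 4, 2, 2, 4], giving D = diag(2, 1, 3, 4, 2, 2, 4) and L = D - A. The smallest Laplacian eigenvalue is always 0. The next one, lambda_2 = 0.8472, measures how hard the graph is to disconnect: larger values mean better connectivity. The largest eigenvalue, 5.6425, is at most the vertex count 7. There is one zero in the spectrum, matching the 1 component.

0.8472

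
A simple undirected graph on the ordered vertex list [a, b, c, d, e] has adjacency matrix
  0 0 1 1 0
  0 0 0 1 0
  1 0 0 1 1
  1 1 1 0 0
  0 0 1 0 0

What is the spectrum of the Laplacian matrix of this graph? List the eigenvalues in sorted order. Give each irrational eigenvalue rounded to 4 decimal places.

Each diagonal entry of L is the vertex degree and each off-diagonal entry is -1 where an edge is present, 0 otherwise; in the order [a, b, c, d, e] the diagonal is [2, 1, 3, 3, 1]. The multiplicity of 0 as a Laplacian eigenvalue equals the number of connected components. The single zero eigenvalue shows the graph is connected. There is one zero in the spectrum, matching the 1 component.

[0, 0.6972, 1.3820, 3.6180, 4.3028]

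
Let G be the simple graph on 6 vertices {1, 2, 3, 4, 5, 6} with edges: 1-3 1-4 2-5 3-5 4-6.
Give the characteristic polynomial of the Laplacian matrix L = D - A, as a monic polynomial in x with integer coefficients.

x^6 - 10x^5 + 36x^4 - 56x^3 + 35x^2 - 6x

With the vertex order [1, 2, 3, 4, 5, 6], the degrees are [2, 1, 2, 2, 2, 1], giving D = diag(2, 1, 2, 2, 2, 1) and L = D - A. L has integer entries, so p(x) = det(xI - L) has integer coefficients. Expanding the determinant yields x^6 - 10x^5 + 36x^4 - 56x^3 + 35x^2 - 6x. Since p(0) = det(-L) = 0, x divides p(x). There is one zero in the spectrum, matching the 1 component.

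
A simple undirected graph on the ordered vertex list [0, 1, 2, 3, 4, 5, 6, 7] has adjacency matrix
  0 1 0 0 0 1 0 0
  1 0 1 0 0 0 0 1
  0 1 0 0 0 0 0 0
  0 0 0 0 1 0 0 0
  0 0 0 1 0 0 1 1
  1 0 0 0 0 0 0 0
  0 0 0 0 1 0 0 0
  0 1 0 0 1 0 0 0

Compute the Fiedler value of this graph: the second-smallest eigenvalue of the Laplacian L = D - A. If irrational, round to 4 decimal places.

0.2137

With the vertex order [0, 1, 2, 3, 4, 5, 6, 7], the degrees are [2, 3, 1, 1, 3, 1, 1, 2], giving D = diag(2, 3, 1, 1, 3, 1, 1, 2) and L = D - A. The sorted Laplacian eigenvalues are [0, 0.2137, 0.6177, 1, 1.4977, 2.3537, 3.8408, 4.4763]; the algebraic connectivity is the second entry, 0.2137. There is one zero in the spectrum, matching the 1 component.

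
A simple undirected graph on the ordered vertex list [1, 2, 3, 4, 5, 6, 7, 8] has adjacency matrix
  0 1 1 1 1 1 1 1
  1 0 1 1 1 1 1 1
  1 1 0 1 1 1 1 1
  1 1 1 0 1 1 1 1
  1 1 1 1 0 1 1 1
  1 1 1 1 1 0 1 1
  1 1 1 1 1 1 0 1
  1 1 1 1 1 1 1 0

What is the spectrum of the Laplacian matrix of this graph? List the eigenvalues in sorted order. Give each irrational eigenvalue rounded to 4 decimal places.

[0, 8, 8, 8, 8, 8, 8, 8]

With the vertex order [1, 2, 3, 4, 5, 6, 7, 8], the degrees are [7, 7, 7, 7, 7, 7, 7, 7], giving D = diag(7, 7, 7, 7, 7, 7, 7, 7) and L = D - A. Diagonalising L (or applying a numerical eigensolver to the 8x8 matrix) gives the spectrum above. The eigenvalues sum to 56, which equals trace(L) = 2|E|.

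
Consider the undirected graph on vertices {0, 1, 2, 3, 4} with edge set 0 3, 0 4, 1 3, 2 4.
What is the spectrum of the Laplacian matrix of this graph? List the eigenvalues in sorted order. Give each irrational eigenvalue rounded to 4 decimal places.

Each diagonal entry of L is the vertex degree and each off-diagonal entry is -1 where an edge is present, 0 otherwise; in the order [0, 1, 2, 3, 4] the diagonal is [2, 1, 1, 2, 2]. L is symmetric positive semidefinite, so every eigenvalue is real and nonnegative. The single zero eigenvalue shows the graph is connected. The eigenvalues sum to 8, which equals trace(L) = 2|E|. There is one zero in the spectrum, matching the 1 component.

[0, 0.3820, 1.3820, 2.6180, 3.6180]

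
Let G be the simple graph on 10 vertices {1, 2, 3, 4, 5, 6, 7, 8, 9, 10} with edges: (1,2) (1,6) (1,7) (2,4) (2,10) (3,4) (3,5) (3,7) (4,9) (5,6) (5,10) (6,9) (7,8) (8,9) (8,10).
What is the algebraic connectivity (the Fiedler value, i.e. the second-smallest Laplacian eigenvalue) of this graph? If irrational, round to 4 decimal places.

Reading degrees in the order [1, 2, 3, 4, 5, 6, 7, 8, 9, 10] gives [3, 3, 3, 3, 3, 3, 3, 3, 3, 3]; set D = diag(3, 3, 3, 3, 3, 3, 3, 3, 3, 3) and form L = D - A. The sorted Laplacian eigenvalues are [0, 2, 2, 2, 2, 2, 5, 5, 5, 5]; the algebraic connectivity is the second entry, 2. The largest eigenvalue, 5, is at most the vertex count 10.

2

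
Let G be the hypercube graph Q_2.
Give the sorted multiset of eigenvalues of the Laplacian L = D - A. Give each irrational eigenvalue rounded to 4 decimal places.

[0, 2, 2, 4]

The graph has 4 vertices and degree multiset [2, 2, 2, 2]; D is the diagonal matrix of degrees and L = D - A. Diagonalising L (or applying a numerical eigensolver to the 4x4 matrix) gives the spectrum above. By the matrix-tree theorem the graph has (1/4) * product of the nonzero eigenvalues = 4 spanning trees.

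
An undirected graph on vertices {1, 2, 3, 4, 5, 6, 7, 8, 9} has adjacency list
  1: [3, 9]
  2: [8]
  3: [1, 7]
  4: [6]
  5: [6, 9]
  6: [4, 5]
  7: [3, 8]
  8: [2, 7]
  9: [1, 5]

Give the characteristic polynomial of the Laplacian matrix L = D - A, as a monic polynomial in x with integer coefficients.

With the vertex order [1, 2, 3, 4, 5, 6, 7, 8, 9], the degrees are [2, 1, 2, 1, 2, 2, 2, 2, 2], giving D = diag(2, 1, 2, 1, 2, 2, 2, 2, 2) and L = D - A. Computing det(xI - L) by cofactor expansion (or equivalently via sum-over-permutations) gives x^9 - 16x^8 + 105x^7 - 364x^6 + 715x^5 - 792x^4 + 462x^3 - 120x^2 + 9x. The constant term is 0 because L is singular (the all-ones vector lies in its kernel).

x^9 - 16x^8 + 105x^7 - 364x^6 + 715x^5 - 792x^4 + 462x^3 - 120x^2 + 9x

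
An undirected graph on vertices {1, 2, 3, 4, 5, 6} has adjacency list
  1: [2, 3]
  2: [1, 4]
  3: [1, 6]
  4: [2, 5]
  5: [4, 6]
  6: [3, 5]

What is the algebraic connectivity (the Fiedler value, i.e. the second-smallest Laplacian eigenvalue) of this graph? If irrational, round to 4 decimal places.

1

With the vertex order [1, 2, 3, 4, 5, 6], the degrees are [2, 2, 2, 2, 2, 2], giving D = diag(2, 2, 2, 2, 2, 2) and L = D - A. Computing the eigenvalues of L and sorting gives [0, 1, 1, 3, 3, 4]. The Fiedler value lambda_2 = 1 is strictly positive, so the graph is connected. The eigenvalues sum to 12, which equals trace(L) = 2|E|. By the matrix-tree theorem the graph has (1/6) * product of the nonzero eigenvalues = 6 spanning trees.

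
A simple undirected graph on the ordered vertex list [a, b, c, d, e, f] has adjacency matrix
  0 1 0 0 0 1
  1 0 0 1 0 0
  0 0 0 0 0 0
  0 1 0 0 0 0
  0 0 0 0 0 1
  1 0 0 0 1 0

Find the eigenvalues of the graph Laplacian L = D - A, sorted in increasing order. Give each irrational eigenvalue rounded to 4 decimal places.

[0, 0, 0.3820, 1.3820, 2.6180, 3.6180]

Each diagonal entry of L is the vertex degree and each off-diagonal entry is -1 where an edge is present, 0 otherwise; in the order [a, b, c, d, e, f] the diagonal is [2, 2, 0, 1, 1, 2]. L is symmetric positive semidefinite, so every eigenvalue is real and nonnegative. The 2 zero eigenvalues correspond to the 2 connected components. There are 2 zeros in the spectrum, matching the 2 components.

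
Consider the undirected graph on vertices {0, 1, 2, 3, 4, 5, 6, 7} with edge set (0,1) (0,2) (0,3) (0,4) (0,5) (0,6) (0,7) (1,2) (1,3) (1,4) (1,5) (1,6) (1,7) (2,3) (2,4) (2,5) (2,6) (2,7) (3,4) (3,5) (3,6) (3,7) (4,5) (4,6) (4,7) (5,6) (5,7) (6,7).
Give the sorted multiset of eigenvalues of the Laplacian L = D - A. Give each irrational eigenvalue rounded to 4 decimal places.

Reading degrees in the order [0, 1, 2, 3, 4, 5, 6, 7] gives [7, 7, 7, 7, 7, 7, 7, 7]; set D = diag(7, 7, 7, 7, 7, 7, 7, 7) and form L = D - A. Diagonalising L (or applying a numerical eigensolver to the 8x8 matrix) gives the spectrum above. The single zero eigenvalue shows the graph is connected.

[0, 8, 8, 8, 8, 8, 8, 8]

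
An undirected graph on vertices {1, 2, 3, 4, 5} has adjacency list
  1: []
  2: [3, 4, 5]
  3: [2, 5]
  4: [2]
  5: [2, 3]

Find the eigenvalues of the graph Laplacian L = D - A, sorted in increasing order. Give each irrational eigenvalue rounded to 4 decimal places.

Reading degrees in the order [1, 2, 3, 4, 5] gives [0, 3, 2, 1, 2]; set D = diag(0, 3, 2, 1, 2) and form L = D - A. Diagonalising L (or applying a numerical eigensolver to the 5x5 matrix) gives the spectrum above. The 2 zero eigenvalues correspond to the 2 connected components.

[0, 0, 1, 3, 4]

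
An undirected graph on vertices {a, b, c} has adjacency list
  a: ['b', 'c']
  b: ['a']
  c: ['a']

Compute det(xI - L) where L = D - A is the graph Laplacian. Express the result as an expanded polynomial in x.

Reading degrees in the order [a, b, c] gives [2, 1, 1]; set D = diag(2, 1, 1) and form L = D - A. The eigenvalues of L are [0, 1, 3]; the characteristic polynomial is the product of (x - lambda_i), which multiplies out to x^3 - 4x^2 + 3x. The constant term is 0 because L is singular (the all-ones vector lies in its kernel). By the matrix-tree theorem the graph has (1/3) * product of the nonzero eigenvalues = 1 spanning tree.

x^3 - 4x^2 + 3x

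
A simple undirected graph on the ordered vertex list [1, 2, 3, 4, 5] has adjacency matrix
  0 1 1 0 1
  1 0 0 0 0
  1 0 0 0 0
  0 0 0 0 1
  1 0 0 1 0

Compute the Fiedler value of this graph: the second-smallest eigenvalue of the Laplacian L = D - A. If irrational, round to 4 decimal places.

0.5188

With the vertex order [1, 2, 3, 4, 5], the degrees are [3, 1, 1, 1, 2], giving D = diag(3, 1, 1, 1, 2) and L = D - A. The sorted Laplacian eigenvalues are [0, 0.5188, 1, 2.3111, 4.1701]; the algebraic connectivity is the second entry, 0.5188. The largest eigenvalue, 4.1701, is at most the vertex count 5.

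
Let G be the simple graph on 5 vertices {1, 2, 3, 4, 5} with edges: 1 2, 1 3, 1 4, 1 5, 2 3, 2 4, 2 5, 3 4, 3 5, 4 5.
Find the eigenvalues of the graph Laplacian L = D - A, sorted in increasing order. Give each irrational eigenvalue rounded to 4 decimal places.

Each diagonal entry of L is the vertex degree and each off-diagonal entry is -1 where an edge is present, 0 otherwise; in the order [1, 2, 3, 4, 5] the diagonal is [4, 4, 4, 4, 4]. Diagonalising L (or applying a numerical eigensolver to the 5x5 matrix) gives the spectrum above. The largest eigenvalue, 5, is at most the vertex count 5.

[0, 5, 5, 5, 5]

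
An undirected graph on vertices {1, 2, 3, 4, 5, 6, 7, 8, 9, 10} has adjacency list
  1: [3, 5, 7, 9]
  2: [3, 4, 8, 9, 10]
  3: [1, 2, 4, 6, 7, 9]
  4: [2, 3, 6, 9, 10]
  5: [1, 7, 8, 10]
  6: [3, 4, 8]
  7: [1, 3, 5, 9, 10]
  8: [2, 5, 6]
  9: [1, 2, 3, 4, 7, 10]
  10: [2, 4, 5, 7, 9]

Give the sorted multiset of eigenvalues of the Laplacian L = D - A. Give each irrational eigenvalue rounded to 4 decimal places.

[0, 2.0462, 2.7246, 3.4810, 4.4390, 5.6052, 6.3216, 6.4328, 7.3010, 7.6486]

Reading degrees in the order [1, 2, 3, 4, 5, 6, 7, 8, 9, 10] gives [4, 5, 6, 5, 4, 3, 5, 3, 6, 5]; set D = diag(4, 5, 6, 5, 4, 3, 5, 3, 6, 5) and form L = D - A. Since every row of L sums to 0, the all-ones vector is in the kernel and 0 is an eigenvalue. The single zero eigenvalue shows the graph is connected. There is one zero in the spectrum, matching the 1 component. The largest eigenvalue, 7.6486, is at most the vertex count 10.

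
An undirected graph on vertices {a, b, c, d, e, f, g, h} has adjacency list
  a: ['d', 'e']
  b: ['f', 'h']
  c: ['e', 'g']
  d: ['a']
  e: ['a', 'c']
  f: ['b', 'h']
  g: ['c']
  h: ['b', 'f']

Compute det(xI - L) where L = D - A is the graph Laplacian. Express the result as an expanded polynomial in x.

x^8 - 14x^7 + 78x^6 - 218x^5 + 314x^4 - 210x^3 + 45x^2

With the vertex order [a, b, c, d, e, f, g, h], the degrees are [2, 2, 2, 1, 2, 2, 1, 2], giving D = diag(2, 2, 2, 1, 2, 2, 1, 2) and L = D - A. Computing det(xI - L) by cofactor expansion (or equivalently via sum-over-permutations) gives x^8 - 14x^7 + 78x^6 - 218x^5 + 314x^4 - 210x^3 + 45x^2. The constant term is 0 because L is singular (the all-ones vector lies in its kernel). The largest eigenvalue, 3.6180, is at most the vertex count 8.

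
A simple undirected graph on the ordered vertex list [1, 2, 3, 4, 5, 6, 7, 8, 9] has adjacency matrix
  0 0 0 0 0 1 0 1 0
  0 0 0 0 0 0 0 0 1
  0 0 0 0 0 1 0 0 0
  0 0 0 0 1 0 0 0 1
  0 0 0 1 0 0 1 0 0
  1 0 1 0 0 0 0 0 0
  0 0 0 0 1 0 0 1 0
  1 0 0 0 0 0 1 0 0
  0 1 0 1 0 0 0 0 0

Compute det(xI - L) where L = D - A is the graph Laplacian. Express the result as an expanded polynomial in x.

x^9 - 16x^8 + 105x^7 - 364x^6 + 715x^5 - 792x^4 + 462x^3 - 120x^2 + 9x

Reading degrees in the order [1, 2, 3, 4, 5, 6, 7, 8, 9] gives [2, 1, 1, 2, 2, 2, 2, 2, 2]; set D = diag(2, 1, 1, 2, 2, 2, 2, 2, 2) and form L = D - A. Computing det(xI - L) by cofactor expansion (or equivalently via sum-over-permutations) gives x^9 - 16x^8 + 105x^7 - 364x^6 + 715x^5 - 792x^4 + 462x^3 - 120x^2 + 9x. The coefficient of x^8 equals -trace(L) = -16, matching the sum of degrees.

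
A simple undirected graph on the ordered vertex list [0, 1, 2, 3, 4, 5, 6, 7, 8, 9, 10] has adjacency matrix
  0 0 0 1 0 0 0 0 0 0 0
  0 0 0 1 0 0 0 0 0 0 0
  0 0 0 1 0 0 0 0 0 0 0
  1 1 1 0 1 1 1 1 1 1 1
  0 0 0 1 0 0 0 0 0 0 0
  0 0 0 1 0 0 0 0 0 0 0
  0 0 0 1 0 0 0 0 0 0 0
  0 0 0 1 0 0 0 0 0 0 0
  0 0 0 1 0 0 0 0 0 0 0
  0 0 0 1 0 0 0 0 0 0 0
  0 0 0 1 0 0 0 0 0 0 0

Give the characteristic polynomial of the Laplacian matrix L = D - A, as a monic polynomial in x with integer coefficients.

x^11 - 20x^10 + 135x^9 - 480x^8 + 1050x^7 - 1512x^6 + 1470x^5 - 960x^4 + 405x^3 - 100x^2 + 11x

Reading degrees in the order [0, 1, 2, 3, 4, 5, 6, 7, 8, 9, 10] gives [1, 1, 1, 10, 1, 1, 1, 1, 1, 1, 1]; set D = diag(1, 1, 1, 10, 1, 1, 1, 1, 1, 1, 1) and form L = D - A. The eigenvalues of L are [0, 1, 1, 1, 1, 1, 1, 1, 1, 1, 11]; the characteristic polynomial is the product of (x - lambda_i), which multiplies out to x^11 - 20x^10 + 135x^9 - 480x^8 + 1050x^7 - 1512x^6 + 1470x^5 - 960x^4 + 405x^3 - 100x^2 + 11x. Since p(0) = det(-L) = 0, x divides p(x). By the matrix-tree theorem the graph has (1/11) * product of the nonzero eigenvalues = 1 spanning tree.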